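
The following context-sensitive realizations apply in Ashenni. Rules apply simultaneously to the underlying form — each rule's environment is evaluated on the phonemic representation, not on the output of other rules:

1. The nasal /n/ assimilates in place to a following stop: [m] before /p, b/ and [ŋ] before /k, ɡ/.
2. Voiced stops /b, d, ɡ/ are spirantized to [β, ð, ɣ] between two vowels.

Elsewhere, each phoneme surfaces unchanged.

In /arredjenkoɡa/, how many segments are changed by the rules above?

Segments that undergo a rule: /n/ → [ŋ] (rule 1); /ɡ/ → [ɣ] (rule 2).
All other segments surface unchanged.

2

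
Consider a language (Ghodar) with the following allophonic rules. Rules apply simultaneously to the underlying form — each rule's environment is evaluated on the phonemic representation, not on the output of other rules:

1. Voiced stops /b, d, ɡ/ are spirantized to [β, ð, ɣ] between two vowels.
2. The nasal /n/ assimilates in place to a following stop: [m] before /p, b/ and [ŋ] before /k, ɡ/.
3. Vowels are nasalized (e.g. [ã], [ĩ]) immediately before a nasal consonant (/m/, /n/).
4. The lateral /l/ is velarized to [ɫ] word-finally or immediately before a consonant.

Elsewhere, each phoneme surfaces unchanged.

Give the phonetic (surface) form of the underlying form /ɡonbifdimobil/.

/ɡ/ (word-initial): rule 1 targets it, but not between two vowels → unchanged [ɡ].
/o/ meets the environment for rule 3 (before a nasal consonant) → [õ].
/n/ — between /o/ and /b/, before a labial or velar stop — surfaces as [m] (rule 2).
/b/ (between /n/ and /i/) fails the environment for rule 1, so it stays [b].
/i/ — between /b/ and /f/; rule 3 does not apply here → [i].
/f/ (between /i/ and /d/): no rule targets it → [f].
/d/ — between /f/ and /i/; rule 1 does not apply here → [d].
Rule 3 applies to /i/ (between /d/ and /m/: before a nasal consonant) → [ĩ].
/m/ — not in any rule's target class → [m].
/o/ — between /m/ and /b/; rule 3 does not apply here → [o].
/b/ (between /o/ and /i/): between two vowels, so rule 1 applies → [β].
/i/ (between /b/ and /l/): rule 3 targets it, but not before a nasal consonant → unchanged [i].
/l/ meets the environment for rule 4 (word-finally or immediately before a consonant) → [ɫ].

[ɡõmbifdĩmoβiɫ]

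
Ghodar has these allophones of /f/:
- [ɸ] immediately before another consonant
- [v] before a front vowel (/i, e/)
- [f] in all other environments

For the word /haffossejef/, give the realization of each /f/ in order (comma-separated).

[ɸ], [f], [f]

Occurrence 1 (position 3): immediately before another consonant → [ɸ].
Occurrence 2 (position 4): no conditioning environment matches → elsewhere allophone [f].
Occurrence 3 (position 11): no conditioning environment matches → elsewhere allophone [f].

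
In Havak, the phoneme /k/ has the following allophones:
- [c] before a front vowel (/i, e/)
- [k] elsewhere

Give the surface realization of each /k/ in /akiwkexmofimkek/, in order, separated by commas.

[c], [c], [c], [k]

Occurrence 1 (position 2): before a front vowel → [c].
Occurrence 2 (position 5): before a front vowel → [c].
Occurrence 3 (position 13): before a front vowel → [c].
Occurrence 4 (position 15): no conditioning environment matches → elsewhere allophone [k].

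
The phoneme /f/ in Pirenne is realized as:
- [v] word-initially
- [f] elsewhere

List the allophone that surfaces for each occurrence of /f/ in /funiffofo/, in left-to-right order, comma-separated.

Occurrence 1 (position 1): word-initially → [v].
Occurrence 2 (position 5): no conditioning environment matches → elsewhere allophone [f].
Occurrence 3 (position 6): no conditioning environment matches → elsewhere allophone [f].
Occurrence 4 (position 8): no conditioning environment matches → elsewhere allophone [f].

[v], [f], [f], [f]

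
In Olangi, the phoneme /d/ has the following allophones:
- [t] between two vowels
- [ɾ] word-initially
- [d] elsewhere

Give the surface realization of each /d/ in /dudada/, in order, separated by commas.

Occurrence 1 (position 1): word-initially → [ɾ].
Occurrence 2 (position 3): between two vowels → [t].
Occurrence 3 (position 5): between two vowels → [t].

[ɾ], [t], [t]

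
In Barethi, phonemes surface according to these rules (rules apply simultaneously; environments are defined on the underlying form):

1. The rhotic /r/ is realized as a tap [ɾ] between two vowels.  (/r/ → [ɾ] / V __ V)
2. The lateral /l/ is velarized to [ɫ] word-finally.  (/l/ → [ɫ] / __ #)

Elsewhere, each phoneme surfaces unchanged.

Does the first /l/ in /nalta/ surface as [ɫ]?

/l/ (between /a/ and /t/) fails the environment for rule 2, so it stays [l].
The actual realization is [l], not [ɫ].

No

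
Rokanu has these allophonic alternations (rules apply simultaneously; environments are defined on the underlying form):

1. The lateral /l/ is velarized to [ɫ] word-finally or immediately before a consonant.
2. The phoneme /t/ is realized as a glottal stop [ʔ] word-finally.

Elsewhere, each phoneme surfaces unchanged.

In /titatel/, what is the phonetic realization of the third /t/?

/t/ (between /a/ and /e/) is in the target of rule 2 but the environment (word-finally) is not met → [t].

[t]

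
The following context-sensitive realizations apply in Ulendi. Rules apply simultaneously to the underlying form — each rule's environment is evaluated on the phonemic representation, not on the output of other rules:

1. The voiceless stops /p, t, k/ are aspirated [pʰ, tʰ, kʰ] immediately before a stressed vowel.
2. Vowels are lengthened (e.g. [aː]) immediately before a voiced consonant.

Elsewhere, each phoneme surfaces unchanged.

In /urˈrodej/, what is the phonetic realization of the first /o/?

/o/ (between /r/ and /d/) occurs before a voiced consonant → [oː] by rule 2.

[oː]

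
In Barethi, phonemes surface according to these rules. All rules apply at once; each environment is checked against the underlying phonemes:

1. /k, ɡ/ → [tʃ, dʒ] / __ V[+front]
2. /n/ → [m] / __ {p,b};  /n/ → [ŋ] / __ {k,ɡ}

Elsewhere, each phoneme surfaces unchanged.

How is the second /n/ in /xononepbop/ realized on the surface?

[n]

/n/ — between /o/ and /e/; rule 2 does not apply here → [n].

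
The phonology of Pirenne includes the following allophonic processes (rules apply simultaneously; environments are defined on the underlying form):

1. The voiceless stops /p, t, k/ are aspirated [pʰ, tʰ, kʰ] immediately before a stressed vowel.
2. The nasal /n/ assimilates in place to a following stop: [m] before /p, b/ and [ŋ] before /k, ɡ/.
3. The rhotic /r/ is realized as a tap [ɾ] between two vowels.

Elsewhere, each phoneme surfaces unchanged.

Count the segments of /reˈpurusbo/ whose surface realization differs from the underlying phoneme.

Segments that undergo a rule: /p/ → [pʰ] (rule 1); /r/ → [ɾ] (rule 3).
All other segments surface unchanged.

2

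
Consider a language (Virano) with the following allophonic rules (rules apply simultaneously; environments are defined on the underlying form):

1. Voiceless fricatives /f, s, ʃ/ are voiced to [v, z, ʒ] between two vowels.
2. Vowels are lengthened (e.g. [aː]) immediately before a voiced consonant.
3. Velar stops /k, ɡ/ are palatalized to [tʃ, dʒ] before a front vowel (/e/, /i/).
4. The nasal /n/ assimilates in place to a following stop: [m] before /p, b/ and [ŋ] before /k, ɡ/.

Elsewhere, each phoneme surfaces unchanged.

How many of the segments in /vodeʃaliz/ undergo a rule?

4

Segments that undergo a rule: /o/ → [oː] (rule 2); /ʃ/ → [ʒ] (rule 1); /a/ → [aː] (rule 2); /i/ → [iː] (rule 2).
All other segments surface unchanged.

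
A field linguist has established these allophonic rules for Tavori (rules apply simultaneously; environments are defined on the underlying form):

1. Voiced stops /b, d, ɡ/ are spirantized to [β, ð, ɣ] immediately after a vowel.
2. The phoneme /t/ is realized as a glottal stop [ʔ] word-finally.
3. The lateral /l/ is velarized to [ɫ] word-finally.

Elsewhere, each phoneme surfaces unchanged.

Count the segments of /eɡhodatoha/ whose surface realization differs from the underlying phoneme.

2

Segments that undergo a rule: /ɡ/ → [ɣ] (rule 1); /d/ → [ð] (rule 1).
All other segments surface unchanged.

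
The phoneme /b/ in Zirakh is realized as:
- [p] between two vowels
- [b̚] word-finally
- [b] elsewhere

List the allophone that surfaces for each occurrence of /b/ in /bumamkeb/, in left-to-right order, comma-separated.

[b], [b̚]

Occurrence 1 (position 1): no conditioning environment matches → elsewhere allophone [b].
Occurrence 2 (position 8): word-finally → [b̚].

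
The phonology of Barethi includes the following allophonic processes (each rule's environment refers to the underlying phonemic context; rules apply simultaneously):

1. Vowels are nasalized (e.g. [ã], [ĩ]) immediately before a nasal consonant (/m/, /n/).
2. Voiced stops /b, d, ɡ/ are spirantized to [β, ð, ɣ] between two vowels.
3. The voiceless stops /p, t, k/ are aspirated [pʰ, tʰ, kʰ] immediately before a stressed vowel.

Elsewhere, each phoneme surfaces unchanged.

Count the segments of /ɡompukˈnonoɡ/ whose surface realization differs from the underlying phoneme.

2

Segments that undergo a rule: /o/ → [õ] (rule 1); /o/ → [õ] (rule 1).
All other segments surface unchanged.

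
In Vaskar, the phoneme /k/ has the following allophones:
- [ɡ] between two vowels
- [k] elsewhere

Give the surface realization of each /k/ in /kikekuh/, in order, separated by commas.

Occurrence 1 (position 1): no conditioning environment matches → elsewhere allophone [k].
Occurrence 2 (position 3): between two vowels → [ɡ].
Occurrence 3 (position 5): between two vowels → [ɡ].

[k], [ɡ], [ɡ]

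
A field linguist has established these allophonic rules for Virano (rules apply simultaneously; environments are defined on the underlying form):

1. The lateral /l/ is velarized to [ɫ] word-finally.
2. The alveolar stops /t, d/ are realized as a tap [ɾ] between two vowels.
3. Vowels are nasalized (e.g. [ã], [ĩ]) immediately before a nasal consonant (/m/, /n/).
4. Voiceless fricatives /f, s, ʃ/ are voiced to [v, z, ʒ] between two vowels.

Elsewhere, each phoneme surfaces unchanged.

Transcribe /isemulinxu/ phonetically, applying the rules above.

[izẽmulĩnxu]

/i/ (word-initial) is in the target of rule 3 but the environment (before a nasal consonant) is not met → [i].
/s/ (between /i/ and /e/) occurs between two vowels → [z] by rule 4.
/e/ (between /s/ and /m/): before a nasal consonant, so rule 3 applies → [ẽ].
/m/ (between /e/ and /u/): no rule targets it → [m].
/u/ — between /m/ and /l/; rule 3 does not apply here → [u].
/l/ (between /u/ and /i/): rule 1 targets it, but not word-finally → unchanged [l].
/i/ — between /l/ and /n/, before a nasal consonant — surfaces as [ĩ] (rule 3).
/n/ (between /i/ and /x/) is unaffected → [n].
/x/ (between /n/ and /u/): no rule targets it → [x].
/u/ (word-final): rule 3 targets it, but not before a nasal consonant → unchanged [u].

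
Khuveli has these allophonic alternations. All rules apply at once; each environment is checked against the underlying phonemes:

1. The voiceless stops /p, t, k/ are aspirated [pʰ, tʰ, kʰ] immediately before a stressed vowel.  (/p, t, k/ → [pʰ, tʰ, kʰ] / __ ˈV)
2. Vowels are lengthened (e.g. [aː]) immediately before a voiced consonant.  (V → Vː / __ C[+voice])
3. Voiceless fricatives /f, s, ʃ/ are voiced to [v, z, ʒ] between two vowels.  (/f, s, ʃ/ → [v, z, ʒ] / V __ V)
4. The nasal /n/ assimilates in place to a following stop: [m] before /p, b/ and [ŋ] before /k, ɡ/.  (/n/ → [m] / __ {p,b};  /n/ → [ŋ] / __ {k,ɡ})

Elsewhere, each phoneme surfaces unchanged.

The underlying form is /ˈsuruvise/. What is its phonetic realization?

/s/ — word-initial; rule 3 does not apply here → [s].
/u/ meets the environment for rule 2 (before a voiced consonant) → [uː].
/r/ (between /u/ and /u/): no rule targets it → [r].
/u/ (between /r/ and /v/) occurs before a voiced consonant → [uː] by rule 2.
/v/ (between /u/ and /i/) is unaffected → [v].
/i/ (between /v/ and /s/): rule 2 targets it, but not before a voiced consonant → unchanged [i].
/s/ (between /i/ and /e/): between two vowels, so rule 3 applies → [z].
/e/ (word-final): rule 2 targets it, but not before a voiced consonant → unchanged [e].

[ˈsuːruːvize]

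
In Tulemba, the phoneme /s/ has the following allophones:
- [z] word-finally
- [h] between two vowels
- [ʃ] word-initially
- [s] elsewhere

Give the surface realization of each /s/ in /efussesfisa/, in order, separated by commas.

[s], [s], [s], [h]

Occurrence 1 (position 4): no conditioning environment matches → elsewhere allophone [s].
Occurrence 2 (position 5): no conditioning environment matches → elsewhere allophone [s].
Occurrence 3 (position 7): no conditioning environment matches → elsewhere allophone [s].
Occurrence 4 (position 10): between two vowels → [h].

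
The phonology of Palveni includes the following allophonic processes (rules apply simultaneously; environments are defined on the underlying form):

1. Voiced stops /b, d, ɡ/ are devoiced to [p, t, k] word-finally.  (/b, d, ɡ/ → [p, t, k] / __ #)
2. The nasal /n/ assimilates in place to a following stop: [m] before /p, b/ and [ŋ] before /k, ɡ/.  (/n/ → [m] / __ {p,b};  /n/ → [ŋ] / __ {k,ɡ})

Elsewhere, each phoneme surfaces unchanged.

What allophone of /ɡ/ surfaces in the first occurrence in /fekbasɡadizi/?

[ɡ]

/ɡ/ — between /s/ and /a/; rule 1 does not apply here → [ɡ].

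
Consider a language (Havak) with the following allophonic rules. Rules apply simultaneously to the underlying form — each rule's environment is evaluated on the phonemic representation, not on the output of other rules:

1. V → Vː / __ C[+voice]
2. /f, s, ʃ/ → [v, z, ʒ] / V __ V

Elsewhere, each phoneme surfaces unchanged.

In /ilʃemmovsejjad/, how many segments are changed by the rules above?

Segments that undergo a rule: /i/ → [iː] (rule 1); /e/ → [eː] (rule 1); /o/ → [oː] (rule 1); /e/ → [eː] (rule 1); /a/ → [aː] (rule 1).
All other segments surface unchanged.

5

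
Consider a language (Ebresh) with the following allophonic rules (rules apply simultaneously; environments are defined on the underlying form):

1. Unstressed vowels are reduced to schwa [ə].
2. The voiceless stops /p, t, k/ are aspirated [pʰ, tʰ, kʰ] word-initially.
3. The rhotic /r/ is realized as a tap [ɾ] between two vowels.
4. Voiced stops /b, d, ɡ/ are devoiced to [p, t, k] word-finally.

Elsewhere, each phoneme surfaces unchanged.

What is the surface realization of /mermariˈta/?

[mərməɾəˈta]

/m/ stays [m].
/e/ (between /m/ and /r/): in an unstressed syllable, so rule 1 applies → [ə].
/r/ — between /e/ and /m/; rule 3 does not apply here → [r].
/m/ (between /r/ and /a/) is unaffected → [m].
/a/ (between /m/ and /r/) occurs in an unstressed syllable → [ə] by rule 1.
/r/ meets the environment for rule 3 (between two vowels) → [ɾ].
/i/ (between /r/ and /t/): in an unstressed syllable, so rule 1 applies → [ə].
/t/ (between /i/ and /a/): rule 2 targets it, but not word-initially → unchanged [t].
/a/ (word-final): rule 1 targets it, but not in an unstressed syllable → unchanged [a].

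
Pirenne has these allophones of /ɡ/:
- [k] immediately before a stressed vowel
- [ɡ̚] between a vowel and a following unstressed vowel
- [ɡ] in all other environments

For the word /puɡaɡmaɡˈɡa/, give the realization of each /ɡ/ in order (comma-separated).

[ɡ̚], [ɡ], [ɡ], [k]

Occurrence 1 (position 3): between a vowel and a following unstressed vowel → [ɡ̚].
Occurrence 2 (position 5): no conditioning environment matches → elsewhere allophone [ɡ].
Occurrence 3 (position 8): no conditioning environment matches → elsewhere allophone [ɡ].
Occurrence 4 (position 9): immediately before a stressed vowel → [k].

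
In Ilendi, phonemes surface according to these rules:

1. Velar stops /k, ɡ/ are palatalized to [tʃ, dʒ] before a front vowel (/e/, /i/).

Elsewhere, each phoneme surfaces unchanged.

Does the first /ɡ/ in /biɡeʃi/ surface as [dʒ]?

Yes

Rule 1 applies to /ɡ/ (between /i/ and /e/: before a front vowel) → [dʒ].
The actual realization is [dʒ], which matches [dʒ].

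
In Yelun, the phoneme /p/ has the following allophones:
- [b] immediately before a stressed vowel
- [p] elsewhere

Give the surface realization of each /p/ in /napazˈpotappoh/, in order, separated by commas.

Occurrence 1 (position 3): no conditioning environment matches → elsewhere allophone [p].
Occurrence 2 (position 6): immediately before a stressed vowel → [b].
Occurrence 3 (position 10): no conditioning environment matches → elsewhere allophone [p].
Occurrence 4 (position 11): no conditioning environment matches → elsewhere allophone [p].

[p], [b], [p], [p]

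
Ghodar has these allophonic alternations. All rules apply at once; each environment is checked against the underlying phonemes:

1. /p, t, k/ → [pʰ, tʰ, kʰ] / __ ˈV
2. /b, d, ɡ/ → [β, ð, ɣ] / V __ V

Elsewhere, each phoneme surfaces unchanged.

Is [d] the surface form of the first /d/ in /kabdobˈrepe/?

/d/ (between /b/ and /o/) fails the environment for rule 2, so it stays [d].
The actual realization is [d], which matches [d].

Yes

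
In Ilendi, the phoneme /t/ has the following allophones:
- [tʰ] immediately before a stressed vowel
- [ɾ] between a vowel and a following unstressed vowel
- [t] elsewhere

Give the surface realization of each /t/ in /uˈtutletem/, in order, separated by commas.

[tʰ], [t], [ɾ]

Occurrence 1 (position 2): immediately before a stressed vowel → [tʰ].
Occurrence 2 (position 4): no conditioning environment matches → elsewhere allophone [t].
Occurrence 3 (position 7): between a vowel and an unstressed vowel → [ɾ].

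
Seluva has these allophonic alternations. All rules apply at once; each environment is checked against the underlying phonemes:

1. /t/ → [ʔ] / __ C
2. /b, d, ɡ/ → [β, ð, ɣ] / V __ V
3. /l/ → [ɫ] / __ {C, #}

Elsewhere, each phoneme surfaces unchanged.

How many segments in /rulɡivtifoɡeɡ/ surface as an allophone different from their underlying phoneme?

Segments that undergo a rule: /l/ → [ɫ] (rule 3); /ɡ/ → [ɣ] (rule 2).
All other segments surface unchanged.

2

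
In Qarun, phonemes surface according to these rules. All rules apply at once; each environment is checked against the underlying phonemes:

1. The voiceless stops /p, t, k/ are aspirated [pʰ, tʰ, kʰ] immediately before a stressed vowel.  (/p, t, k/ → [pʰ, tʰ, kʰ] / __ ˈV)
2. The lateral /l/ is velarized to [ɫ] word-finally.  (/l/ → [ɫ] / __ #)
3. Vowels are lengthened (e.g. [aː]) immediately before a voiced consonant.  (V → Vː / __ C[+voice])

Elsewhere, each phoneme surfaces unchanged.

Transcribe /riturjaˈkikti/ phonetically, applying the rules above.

[rituːrjaˈkʰikti]

/r/ stays [r].
/i/ (between /r/ and /t/) fails the environment for rule 3, so it stays [i].
/t/ (between /i/ and /u/): rule 1 targets it, but not immediately before a stressed vowel → unchanged [t].
/u/ (between /t/ and /r/) occurs before a voiced consonant → [uː] by rule 3.
/r/ (between /u/ and /j/) is unaffected → [r].
/j/ (between /r/ and /a/) is unaffected → [j].
/a/ (between /j/ and /k/) is in the target of rule 3 but the environment (before a voiced consonant) is not met → [a].
/k/ (between /a/ and /i/) occurs immediately before a stressed vowel → [kʰ] by rule 1.
/i/ (between /k/ and /k/): rule 3 targets it, but not before a voiced consonant → unchanged [i].
/k/ (between /i/ and /t/): rule 1 targets it, but not immediately before a stressed vowel → unchanged [k].
/t/ (between /k/ and /i/) is in the target of rule 1 but the environment (immediately before a stressed vowel) is not met → [t].
/i/ (word-final) is in the target of rule 3 but the environment (before a voiced consonant) is not met → [i].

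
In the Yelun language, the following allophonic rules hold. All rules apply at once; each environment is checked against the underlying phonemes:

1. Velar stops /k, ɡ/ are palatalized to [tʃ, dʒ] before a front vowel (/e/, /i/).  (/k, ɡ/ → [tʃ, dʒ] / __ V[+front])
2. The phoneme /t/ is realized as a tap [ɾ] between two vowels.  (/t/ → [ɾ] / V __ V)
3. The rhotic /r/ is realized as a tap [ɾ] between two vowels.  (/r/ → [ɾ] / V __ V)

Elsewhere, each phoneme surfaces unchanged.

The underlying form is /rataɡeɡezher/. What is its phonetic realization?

/r/ — word-initial; rule 3 does not apply here → [r].
/a/ (between /r/ and /t/): no rule targets it → [a].
/t/ — between /a/ and /a/, between two vowels — surfaces as [ɾ] (rule 2).
/a/ — not in any rule's target class → [a].
Rule 1 applies to /ɡ/ (between /a/ and /e/: before a front vowel) → [dʒ].
/e/ — not in any rule's target class → [e].
Rule 1 applies to /ɡ/ (between /e/ and /e/: before a front vowel) → [dʒ].
/e/ stays [e].
/z/ — not in any rule's target class → [z].
/h/ (between /z/ and /e/): no rule targets it → [h].
/e/ stays [e].
/r/ (word-final): rule 3 targets it, but not between two vowels → unchanged [r].

[raɾadʒedʒezher]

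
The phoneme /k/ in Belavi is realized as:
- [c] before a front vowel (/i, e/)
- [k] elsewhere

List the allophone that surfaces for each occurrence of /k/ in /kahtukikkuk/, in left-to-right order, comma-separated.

Occurrence 1 (position 1): no conditioning environment matches → elsewhere allophone [k].
Occurrence 2 (position 6): before a front vowel → [c].
Occurrence 3 (position 8): no conditioning environment matches → elsewhere allophone [k].
Occurrence 4 (position 9): no conditioning environment matches → elsewhere allophone [k].
Occurrence 5 (position 11): no conditioning environment matches → elsewhere allophone [k].

[k], [c], [k], [k], [k]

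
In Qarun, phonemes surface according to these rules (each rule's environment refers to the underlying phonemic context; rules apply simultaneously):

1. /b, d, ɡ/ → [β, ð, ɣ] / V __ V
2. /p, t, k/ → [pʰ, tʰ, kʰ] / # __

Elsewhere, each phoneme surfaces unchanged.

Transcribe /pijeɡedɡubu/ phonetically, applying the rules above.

[pʰijeɣedɡuβu]

/p/ (word-initial) occurs word-initially → [pʰ] by rule 2.
/i/ stays [i].
/j/ (between /i/ and /e/) is unaffected → [j].
/e/ stays [e].
Rule 1 applies to /ɡ/ (between /e/ and /e/: between two vowels) → [ɣ].
/e/ — not in any rule's target class → [e].
/d/ (between /e/ and /ɡ/) fails the environment for rule 1, so it stays [d].
/ɡ/ (between /d/ and /u/): rule 1 targets it, but not between two vowels → unchanged [ɡ].
/u/ (between /ɡ/ and /b/): no rule targets it → [u].
/b/ meets the environment for rule 1 (between two vowels) → [β].
/u/ — not in any rule's target class → [u].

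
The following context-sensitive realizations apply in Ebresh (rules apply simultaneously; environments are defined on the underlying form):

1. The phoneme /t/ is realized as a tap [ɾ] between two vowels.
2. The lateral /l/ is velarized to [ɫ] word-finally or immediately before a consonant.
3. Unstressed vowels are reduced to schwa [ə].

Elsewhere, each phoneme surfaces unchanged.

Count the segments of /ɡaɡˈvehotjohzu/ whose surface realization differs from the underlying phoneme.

Segments that undergo a rule: /a/ → [ə] (rule 3); /o/ → [ə] (rule 3); /o/ → [ə] (rule 3); /u/ → [ə] (rule 3).
All other segments surface unchanged.

4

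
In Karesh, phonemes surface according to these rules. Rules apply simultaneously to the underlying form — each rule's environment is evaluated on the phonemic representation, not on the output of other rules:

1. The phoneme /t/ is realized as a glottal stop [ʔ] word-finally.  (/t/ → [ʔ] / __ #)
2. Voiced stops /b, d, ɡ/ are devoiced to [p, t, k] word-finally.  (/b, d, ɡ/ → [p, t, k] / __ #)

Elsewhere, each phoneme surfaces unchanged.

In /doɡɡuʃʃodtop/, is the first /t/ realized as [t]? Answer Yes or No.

/t/ — between /d/ and /o/; rule 1 does not apply here → [t].
The actual realization is [t], which matches [t].

Yes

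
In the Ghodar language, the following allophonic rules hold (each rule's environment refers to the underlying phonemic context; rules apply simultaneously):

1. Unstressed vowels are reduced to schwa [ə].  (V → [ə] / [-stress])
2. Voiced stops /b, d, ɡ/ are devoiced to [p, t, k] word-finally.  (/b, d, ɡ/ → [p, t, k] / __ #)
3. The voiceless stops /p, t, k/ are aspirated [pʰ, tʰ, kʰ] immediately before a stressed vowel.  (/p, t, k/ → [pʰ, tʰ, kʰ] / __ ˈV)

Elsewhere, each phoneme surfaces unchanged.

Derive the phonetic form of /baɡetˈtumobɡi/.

[bəɡətˈtʰuməbɡə]

/b/ (word-initial) fails the environment for rule 2, so it stays [b].
/a/ meets the environment for rule 1 (in an unstressed syllable) → [ə].
/ɡ/ — between /a/ and /e/; rule 2 does not apply here → [ɡ].
/e/ — between /ɡ/ and /t/, in an unstressed syllable — surfaces as [ə] (rule 1).
/t/ (between /e/ and /t/) fails the environment for rule 3, so it stays [t].
/t/ meets the environment for rule 3 (immediately before a stressed vowel) → [tʰ].
/u/ (between /t/ and /m/) fails the environment for rule 1, so it stays [u].
/m/ stays [m].
/o/ meets the environment for rule 1 (in an unstressed syllable) → [ə].
/b/ (between /o/ and /ɡ/): rule 2 targets it, but not word-finally → unchanged [b].
/ɡ/ — between /b/ and /i/; rule 2 does not apply here → [ɡ].
/i/ meets the environment for rule 1 (in an unstressed syllable) → [ə].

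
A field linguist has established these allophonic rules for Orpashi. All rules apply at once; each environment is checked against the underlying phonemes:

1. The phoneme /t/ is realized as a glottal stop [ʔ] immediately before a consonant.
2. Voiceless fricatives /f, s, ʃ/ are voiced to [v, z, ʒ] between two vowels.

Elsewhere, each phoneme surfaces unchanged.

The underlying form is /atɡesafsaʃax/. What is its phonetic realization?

[aʔɡezafsaʒax]

/a/ stays [a].
/t/ (between /a/ and /ɡ/): immediately before a consonant, so rule 1 applies → [ʔ].
/ɡ/ — not in any rule's target class → [ɡ].
/e/ (between /ɡ/ and /s/): no rule targets it → [e].
/s/ (between /e/ and /a/) occurs between two vowels → [z] by rule 2.
/a/ (between /s/ and /f/) is unaffected → [a].
/f/ — between /a/ and /s/; rule 2 does not apply here → [f].
/s/ (between /f/ and /a/) is in the target of rule 2 but the environment (between two vowels) is not met → [s].
/a/ (between /s/ and /ʃ/) is unaffected → [a].
/ʃ/ (between /a/ and /a/): between two vowels, so rule 2 applies → [ʒ].
/a/ — not in any rule's target class → [a].
/x/ (word-final): no rule targets it → [x].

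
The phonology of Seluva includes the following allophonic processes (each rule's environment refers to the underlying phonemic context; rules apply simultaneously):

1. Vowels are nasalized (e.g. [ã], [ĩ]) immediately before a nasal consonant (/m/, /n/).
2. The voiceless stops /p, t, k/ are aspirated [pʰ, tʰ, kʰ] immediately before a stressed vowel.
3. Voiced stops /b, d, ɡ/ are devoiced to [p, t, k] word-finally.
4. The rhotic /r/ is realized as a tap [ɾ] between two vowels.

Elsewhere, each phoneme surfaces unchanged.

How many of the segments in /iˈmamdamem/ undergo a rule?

4

Segments that undergo a rule: /i/ → [ĩ] (rule 1); /a/ → [ã] (rule 1); /a/ → [ã] (rule 1); /e/ → [ẽ] (rule 1).
All other segments surface unchanged.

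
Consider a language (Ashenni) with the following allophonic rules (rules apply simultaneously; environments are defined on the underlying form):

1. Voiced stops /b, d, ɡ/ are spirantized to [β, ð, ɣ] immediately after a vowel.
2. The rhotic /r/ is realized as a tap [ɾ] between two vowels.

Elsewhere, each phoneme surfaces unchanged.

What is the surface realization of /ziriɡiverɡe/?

/z/ stays [z].
/i/ (between /z/ and /r/): no rule targets it → [i].
/r/ (between /i/ and /i/): between two vowels, so rule 2 applies → [ɾ].
/i/ (between /r/ and /ɡ/) is unaffected → [i].
/ɡ/ — between /i/ and /i/, immediately after a vowel — surfaces as [ɣ] (rule 1).
/i/ — not in any rule's target class → [i].
/v/ — not in any rule's target class → [v].
/e/ (between /v/ and /r/) is unaffected → [e].
/r/ (between /e/ and /ɡ/) is in the target of rule 2 but the environment (between two vowels) is not met → [r].
/ɡ/ (between /r/ and /e/) fails the environment for rule 1, so it stays [ɡ].
/e/ — not in any rule's target class → [e].

[ziɾiɣiverɡe]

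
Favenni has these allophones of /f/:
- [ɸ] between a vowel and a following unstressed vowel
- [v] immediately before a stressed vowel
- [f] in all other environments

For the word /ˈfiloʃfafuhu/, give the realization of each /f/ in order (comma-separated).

[v], [f], [ɸ]

Occurrence 1 (position 1): immediately before a stressed vowel → [v].
Occurrence 2 (position 6): no conditioning environment matches → elsewhere allophone [f].
Occurrence 3 (position 8): between a vowel and a following unstressed vowel → [ɸ].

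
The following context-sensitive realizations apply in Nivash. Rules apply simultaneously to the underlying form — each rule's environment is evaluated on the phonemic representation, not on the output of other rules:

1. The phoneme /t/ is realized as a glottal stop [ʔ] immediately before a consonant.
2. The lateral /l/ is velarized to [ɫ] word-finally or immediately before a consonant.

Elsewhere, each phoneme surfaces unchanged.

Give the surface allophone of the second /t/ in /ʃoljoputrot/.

/t/ (word-final): rule 1 targets it, but not immediately before a consonant → unchanged [t].

[t]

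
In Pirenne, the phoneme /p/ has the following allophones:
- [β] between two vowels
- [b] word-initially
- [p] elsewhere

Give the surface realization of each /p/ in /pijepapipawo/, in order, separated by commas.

[b], [β], [β], [β]

Occurrence 1 (position 1): word-initially → [b].
Occurrence 2 (position 5): between two vowels → [β].
Occurrence 3 (position 7): between two vowels → [β].
Occurrence 4 (position 9): between two vowels → [β].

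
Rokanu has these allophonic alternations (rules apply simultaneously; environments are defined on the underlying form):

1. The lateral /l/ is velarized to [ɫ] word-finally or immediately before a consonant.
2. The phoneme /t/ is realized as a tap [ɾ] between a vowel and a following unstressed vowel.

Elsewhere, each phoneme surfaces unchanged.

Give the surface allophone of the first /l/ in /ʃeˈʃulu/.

/l/ (between /u/ and /u/) fails the environment for rule 1, so it stays [l].

[l]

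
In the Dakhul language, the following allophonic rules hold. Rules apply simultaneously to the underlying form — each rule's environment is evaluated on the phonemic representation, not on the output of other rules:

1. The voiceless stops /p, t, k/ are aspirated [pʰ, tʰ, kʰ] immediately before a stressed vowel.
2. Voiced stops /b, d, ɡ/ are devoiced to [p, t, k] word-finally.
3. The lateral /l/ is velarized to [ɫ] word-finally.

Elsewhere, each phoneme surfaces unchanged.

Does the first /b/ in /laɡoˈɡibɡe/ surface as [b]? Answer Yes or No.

/b/ (between /i/ and /ɡ/): rule 2 targets it, but not word-finally → unchanged [b].
The actual realization is [b], which matches [b].

Yes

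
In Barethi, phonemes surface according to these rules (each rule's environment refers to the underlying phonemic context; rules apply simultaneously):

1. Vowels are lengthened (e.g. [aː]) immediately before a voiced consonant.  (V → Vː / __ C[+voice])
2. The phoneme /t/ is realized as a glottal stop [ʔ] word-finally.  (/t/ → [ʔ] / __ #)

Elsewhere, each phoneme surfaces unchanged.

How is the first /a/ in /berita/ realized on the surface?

[a]

/a/ (word-final): rule 1 targets it, but not before a voiced consonant → unchanged [a].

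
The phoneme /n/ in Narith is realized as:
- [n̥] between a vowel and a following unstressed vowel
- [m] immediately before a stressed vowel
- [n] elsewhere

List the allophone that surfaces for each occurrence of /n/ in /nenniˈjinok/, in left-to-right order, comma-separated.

[n], [n], [n], [n̥]

Occurrence 1 (position 1): no conditioning environment matches → elsewhere allophone [n].
Occurrence 2 (position 3): no conditioning environment matches → elsewhere allophone [n].
Occurrence 3 (position 4): no conditioning environment matches → elsewhere allophone [n].
Occurrence 4 (position 8): between a vowel and a following unstressed vowel → [n̥].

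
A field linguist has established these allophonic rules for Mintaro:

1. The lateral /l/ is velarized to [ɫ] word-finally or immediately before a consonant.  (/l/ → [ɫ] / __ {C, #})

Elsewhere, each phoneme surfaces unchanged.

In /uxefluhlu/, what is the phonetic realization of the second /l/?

/l/ (between /h/ and /u/) is in the target of rule 1 but the environment (word-finally or immediately before a consonant) is not met → [l].

[l]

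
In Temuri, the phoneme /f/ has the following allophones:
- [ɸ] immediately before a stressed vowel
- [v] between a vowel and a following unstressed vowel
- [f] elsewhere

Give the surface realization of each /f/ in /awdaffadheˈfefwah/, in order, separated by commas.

[f], [f], [ɸ], [f]

Occurrence 1 (position 5): no conditioning environment matches → elsewhere allophone [f].
Occurrence 2 (position 6): no conditioning environment matches → elsewhere allophone [f].
Occurrence 3 (position 11): immediately before a stressed vowel → [ɸ].
Occurrence 4 (position 13): no conditioning environment matches → elsewhere allophone [f].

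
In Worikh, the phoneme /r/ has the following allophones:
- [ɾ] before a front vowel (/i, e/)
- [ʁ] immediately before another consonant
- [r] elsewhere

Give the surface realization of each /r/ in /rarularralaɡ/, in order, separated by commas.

[r], [r], [ʁ], [r]

Occurrence 1 (position 1): no conditioning environment matches → elsewhere allophone [r].
Occurrence 2 (position 3): no conditioning environment matches → elsewhere allophone [r].
Occurrence 3 (position 7): immediately before another consonant → [ʁ].
Occurrence 4 (position 8): no conditioning environment matches → elsewhere allophone [r].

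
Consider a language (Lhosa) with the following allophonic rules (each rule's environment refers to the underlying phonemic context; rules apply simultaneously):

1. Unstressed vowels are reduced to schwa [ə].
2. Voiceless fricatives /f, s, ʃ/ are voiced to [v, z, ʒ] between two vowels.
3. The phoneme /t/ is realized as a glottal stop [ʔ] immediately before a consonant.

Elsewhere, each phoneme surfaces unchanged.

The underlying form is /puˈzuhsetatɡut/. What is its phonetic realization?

[pəˈzuhsətəʔɡət]

/p/ (word-initial) is unaffected → [p].
/u/ — between /p/ and /z/, in an unstressed syllable — surfaces as [ə] (rule 1).
/z/ (between /u/ and /u/): no rule targets it → [z].
/u/ — between /z/ and /h/; rule 1 does not apply here → [u].
/h/ (between /u/ and /s/) is unaffected → [h].
/s/ (between /h/ and /e/) is in the target of rule 2 but the environment (between two vowels) is not met → [s].
/e/ — between /s/ and /t/, in an unstressed syllable — surfaces as [ə] (rule 1).
/t/ (between /e/ and /a/) is in the target of rule 3 but the environment (immediately before a consonant) is not met → [t].
Rule 1 applies to /a/ (between /t/ and /t/: in an unstressed syllable) → [ə].
/t/ meets the environment for rule 3 (immediately before a consonant) → [ʔ].
/ɡ/ (between /t/ and /u/): no rule targets it → [ɡ].
/u/ (between /ɡ/ and /t/): in an unstressed syllable, so rule 1 applies → [ə].
/t/ — word-final; rule 3 does not apply here → [t].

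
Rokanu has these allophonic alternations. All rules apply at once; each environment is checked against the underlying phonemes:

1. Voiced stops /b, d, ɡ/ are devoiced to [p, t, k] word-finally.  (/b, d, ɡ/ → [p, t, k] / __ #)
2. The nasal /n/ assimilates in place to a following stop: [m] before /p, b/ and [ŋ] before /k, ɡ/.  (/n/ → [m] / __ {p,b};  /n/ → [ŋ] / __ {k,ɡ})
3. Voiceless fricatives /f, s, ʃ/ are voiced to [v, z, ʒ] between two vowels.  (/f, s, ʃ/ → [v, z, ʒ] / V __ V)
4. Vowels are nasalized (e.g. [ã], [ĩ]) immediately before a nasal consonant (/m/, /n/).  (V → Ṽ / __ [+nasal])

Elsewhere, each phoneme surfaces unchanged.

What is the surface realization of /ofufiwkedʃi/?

/o/ (word-initial) fails the environment for rule 4, so it stays [o].
Rule 3 applies to /f/ (between /o/ and /u/: between two vowels) → [v].
/u/ (between /f/ and /f/) fails the environment for rule 4, so it stays [u].
/f/ (between /u/ and /i/): between two vowels, so rule 3 applies → [v].
/i/ (between /f/ and /w/) fails the environment for rule 4, so it stays [i].
/e/ (between /k/ and /d/): rule 4 targets it, but not before a nasal consonant → unchanged [e].
/d/ (between /e/ and /ʃ/): rule 1 targets it, but not word-finally → unchanged [d].
/ʃ/ (between /d/ and /i/) fails the environment for rule 3, so it stays [ʃ].
/i/ (word-final) fails the environment for rule 4, so it stays [i].

[ovuviwkedʃi]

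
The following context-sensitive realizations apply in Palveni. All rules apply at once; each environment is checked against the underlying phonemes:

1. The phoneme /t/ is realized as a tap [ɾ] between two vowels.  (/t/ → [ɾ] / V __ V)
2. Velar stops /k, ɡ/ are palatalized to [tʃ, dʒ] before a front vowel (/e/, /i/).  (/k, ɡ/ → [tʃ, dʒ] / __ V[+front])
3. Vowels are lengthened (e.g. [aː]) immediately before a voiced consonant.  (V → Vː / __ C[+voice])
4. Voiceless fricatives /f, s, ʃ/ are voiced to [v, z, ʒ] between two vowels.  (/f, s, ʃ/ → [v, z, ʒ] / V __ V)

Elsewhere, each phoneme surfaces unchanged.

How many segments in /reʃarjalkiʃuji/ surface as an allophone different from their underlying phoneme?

6

Segments that undergo a rule: /ʃ/ → [ʒ] (rule 4); /a/ → [aː] (rule 3); /a/ → [aː] (rule 3); /k/ → [tʃ] (rule 2); /ʃ/ → [ʒ] (rule 4); /u/ → [uː] (rule 3).
All other segments surface unchanged.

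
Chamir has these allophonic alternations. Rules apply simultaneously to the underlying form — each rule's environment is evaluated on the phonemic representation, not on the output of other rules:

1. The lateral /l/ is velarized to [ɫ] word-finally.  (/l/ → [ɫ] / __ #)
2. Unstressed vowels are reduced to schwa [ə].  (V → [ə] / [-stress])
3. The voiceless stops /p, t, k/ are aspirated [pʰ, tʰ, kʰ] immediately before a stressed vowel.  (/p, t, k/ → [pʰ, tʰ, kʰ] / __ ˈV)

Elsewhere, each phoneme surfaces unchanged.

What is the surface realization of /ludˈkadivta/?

/l/ (word-initial) is in the target of rule 1 but the environment (word-finally) is not met → [l].
/u/ (between /l/ and /d/): in an unstressed syllable, so rule 2 applies → [ə].
/k/ meets the environment for rule 3 (immediately before a stressed vowel) → [kʰ].
/a/ (between /k/ and /d/) fails the environment for rule 2, so it stays [a].
/i/ (between /d/ and /v/): in an unstressed syllable, so rule 2 applies → [ə].
/t/ (between /v/ and /a/): rule 3 targets it, but not immediately before a stressed vowel → unchanged [t].
/a/ — word-final, in an unstressed syllable — surfaces as [ə] (rule 2).

[lədˈkʰadəvtə]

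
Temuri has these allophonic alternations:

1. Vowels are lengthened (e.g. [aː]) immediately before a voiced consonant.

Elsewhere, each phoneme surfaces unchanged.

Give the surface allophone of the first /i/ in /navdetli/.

/i/ (word-final) fails the environment for rule 1, so it stays [i].

[i]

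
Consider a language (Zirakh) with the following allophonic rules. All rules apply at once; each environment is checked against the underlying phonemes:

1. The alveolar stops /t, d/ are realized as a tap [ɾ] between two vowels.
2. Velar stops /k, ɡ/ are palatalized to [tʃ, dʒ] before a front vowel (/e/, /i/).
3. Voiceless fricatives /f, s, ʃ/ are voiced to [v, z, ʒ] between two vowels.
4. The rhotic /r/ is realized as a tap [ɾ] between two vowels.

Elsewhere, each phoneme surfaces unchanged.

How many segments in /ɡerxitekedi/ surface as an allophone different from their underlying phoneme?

4

Segments that undergo a rule: /ɡ/ → [dʒ] (rule 2); /t/ → [ɾ] (rule 1); /k/ → [tʃ] (rule 2); /d/ → [ɾ] (rule 1).
All other segments surface unchanged.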